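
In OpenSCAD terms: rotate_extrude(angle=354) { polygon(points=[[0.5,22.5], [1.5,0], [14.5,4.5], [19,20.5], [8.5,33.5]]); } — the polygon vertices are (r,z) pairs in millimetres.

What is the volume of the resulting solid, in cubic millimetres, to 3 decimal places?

Volume = 22053.518 mm³

Profile (r,z), 5 vertices: (0.5,22.5) (1.5,0) (14.5,4.5) (19,20.5) (8.5,33.5)
edge 0: (0.5,22.5)→(1.5,0)  cross = 0.5·0 − 1.5·22.5 = -33.7500; (r_i+r_j)·cross = 2·-33.7500 = -67.5000
edge 1: (1.5,0)→(14.5,4.5)  cross = 1.5·4.5 − 14.5·0 = 6.7500; (r_i+r_j)·cross = 16·6.7500 = 108.0000
edge 2: (14.5,4.5)→(19,20.5)  cross = 14.5·20.5 − 19·4.5 = 211.7500; (r_i+r_j)·cross = 33.5·211.7500 = 7093.6250
edge 3: (19,20.5)→(8.5,33.5)  cross = 19·33.5 − 8.5·20.5 = 462.2500; (r_i+r_j)·cross = 27.5·462.2500 = 12711.8750
edge 4: (8.5,33.5)→(0.5,22.5)  cross = 8.5·22.5 − 0.5·33.5 = 174.5000; (r_i+r_j)·cross = 9·174.5000 = 1570.5000
Σcross = 821.5000 → A = |Σcross|/2 = 410.7500 mm²
Σ(r_i+r_j)·cross = 21416.5000 → first moment M = |Σ|/6 = 3569.4167
R_c = M/A = 3569.4167/410.7500 = 8.6900 mm
θ = 354° = 6.178466 rad
V = θ·R_c·A = 6.178466·8.6900·410.7500 = 22053.518 mm³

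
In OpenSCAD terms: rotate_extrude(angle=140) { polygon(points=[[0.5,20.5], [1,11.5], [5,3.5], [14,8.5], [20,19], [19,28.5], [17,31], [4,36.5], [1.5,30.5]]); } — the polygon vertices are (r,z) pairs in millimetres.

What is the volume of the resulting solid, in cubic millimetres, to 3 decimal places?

Profile (r,z), 9 vertices: (0.5,20.5) (1,11.5) (5,3.5) (14,8.5) (20,19) (19,28.5) (17,31) (4,36.5) (1.5,30.5)
edge 0: (0.5,20.5)→(1,11.5)  cross = 0.5·11.5 − 1·20.5 = -14.7500; (r_i+r_j)·cross = 1.5·-14.7500 = -22.1250
edge 1: (1,11.5)→(5,3.5)  cross = 1·3.5 − 5·11.5 = -54.0000; (r_i+r_j)·cross = 6·-54.0000 = -324.0000
edge 2: (5,3.5)→(14,8.5)  cross = 5·8.5 − 14·3.5 = -6.5000; (r_i+r_j)·cross = 19·-6.5000 = -123.5000
edge 3: (14,8.5)→(20,19)  cross = 14·19 − 20·8.5 = 96.0000; (r_i+r_j)·cross = 34·96.0000 = 3264.0000
edge 4: (20,19)→(19,28.5)  cross = 20·28.5 − 19·19 = 209.0000; (r_i+r_j)·cross = 39·209.0000 = 8151.0000
edge 5: (19,28.5)→(17,31)  cross = 19·31 − 17·28.5 = 104.5000; (r_i+r_j)·cross = 36·104.5000 = 3762.0000
edge 6: (17,31)→(4,36.5)  cross = 17·36.5 − 4·31 = 496.5000; (r_i+r_j)·cross = 21·496.5000 = 10426.5000
edge 7: (4,36.5)→(1.5,30.5)  cross = 4·30.5 − 1.5·36.5 = 67.2500; (r_i+r_j)·cross = 5.5·67.2500 = 369.8750
edge 8: (1.5,30.5)→(0.5,20.5)  cross = 1.5·20.5 − 0.5·30.5 = 15.5000; (r_i+r_j)·cross = 2·15.5000 = 31.0000
Σcross = 913.5000 → A = |Σcross|/2 = 456.7500 mm²
Σ(r_i+r_j)·cross = 25534.7500 → first moment M = |Σ|/6 = 4255.7917
R_c = M/A = 4255.7917/456.7500 = 9.3176 mm
θ = 140° = 2.443461 rad
V = θ·R_c·A = 2.443461·9.3176·456.7500 = 10398.861 mm³

Volume = 10398.861 mm³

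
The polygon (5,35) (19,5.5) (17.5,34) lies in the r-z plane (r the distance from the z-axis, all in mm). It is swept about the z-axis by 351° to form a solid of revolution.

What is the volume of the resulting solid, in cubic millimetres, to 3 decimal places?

Profile (r,z), 3 vertices: (5,35) (19,5.5) (17.5,34)
edge 0: (5,35)→(19,5.5)  cross = 5·5.5 − 19·35 = -637.5000; (r_i+r_j)·cross = 24·-637.5000 = -15300.0000
edge 1: (19,5.5)→(17.5,34)  cross = 19·34 − 17.5·5.5 = 549.7500; (r_i+r_j)·cross = 36.5·549.7500 = 20065.8750
edge 2: (17.5,34)→(5,35)  cross = 17.5·35 − 5·34 = 442.5000; (r_i+r_j)·cross = 22.5·442.5000 = 9956.2500
Σcross = 354.7500 → A = |Σcross|/2 = 177.3750 mm²
Σ(r_i+r_j)·cross = 14722.1250 → first moment M = |Σ|/6 = 2453.6875
R_c = M/A = 2453.6875/177.3750 = 13.8333 mm
θ = 351° = 6.126106 rad
V = θ·R_c·A = 6.126106·13.8333·177.3750 = 15031.549 mm³

Volume = 15031.549 mm³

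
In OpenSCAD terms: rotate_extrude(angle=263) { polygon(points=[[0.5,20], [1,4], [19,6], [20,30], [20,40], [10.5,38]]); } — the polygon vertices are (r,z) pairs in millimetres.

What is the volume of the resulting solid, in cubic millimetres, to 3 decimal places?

Profile (r,z), 6 vertices: (0.5,20) (1,4) (19,6) (20,30) (20,40) (10.5,38)
edge 0: (0.5,20)→(1,4)  cross = 0.5·4 − 1·20 = -18.0000; (r_i+r_j)·cross = 1.5·-18.0000 = -27.0000
edge 1: (1,4)→(19,6)  cross = 1·6 − 19·4 = -70.0000; (r_i+r_j)·cross = 20·-70.0000 = -1400.0000
edge 2: (19,6)→(20,30)  cross = 19·30 − 20·6 = 450.0000; (r_i+r_j)·cross = 39·450.0000 = 17550.0000
edge 3: (20,30)→(20,40)  cross = 20·40 − 20·30 = 200.0000; (r_i+r_j)·cross = 40·200.0000 = 8000.0000
edge 4: (20,40)→(10.5,38)  cross = 20·38 − 10.5·40 = 340.0000; (r_i+r_j)·cross = 30.5·340.0000 = 10370.0000
edge 5: (10.5,38)→(0.5,20)  cross = 10.5·20 − 0.5·38 = 191.0000; (r_i+r_j)·cross = 11·191.0000 = 2101.0000
Σcross = 1093.0000 → A = |Σcross|/2 = 546.5000 mm²
Σ(r_i+r_j)·cross = 36594.0000 → first moment M = |Σ|/6 = 6099.0000
R_c = M/A = 6099.0000/546.5000 = 11.1601 mm
θ = 263° = 4.590216 rad
V = θ·R_c·A = 4.590216·11.1601·546.5000 = 27995.727 mm³

Volume = 27995.727 mm³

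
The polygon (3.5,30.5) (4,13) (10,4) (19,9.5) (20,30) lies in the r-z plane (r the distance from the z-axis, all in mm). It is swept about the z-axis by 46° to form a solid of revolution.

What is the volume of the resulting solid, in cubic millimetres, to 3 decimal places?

Profile (r,z), 5 vertices: (3.5,30.5) (4,13) (10,4) (19,9.5) (20,30)
edge 0: (3.5,30.5)→(4,13)  cross = 3.5·13 − 4·30.5 = -76.5000; (r_i+r_j)·cross = 7.5·-76.5000 = -573.7500
edge 1: (4,13)→(10,4)  cross = 4·4 − 10·13 = -114.0000; (r_i+r_j)·cross = 14·-114.0000 = -1596.0000
edge 2: (10,4)→(19,9.5)  cross = 10·9.5 − 19·4 = 19.0000; (r_i+r_j)·cross = 29·19.0000 = 551.0000
edge 3: (19,9.5)→(20,30)  cross = 19·30 − 20·9.5 = 380.0000; (r_i+r_j)·cross = 39·380.0000 = 14820.0000
edge 4: (20,30)→(3.5,30.5)  cross = 20·30.5 − 3.5·30 = 505.0000; (r_i+r_j)·cross = 23.5·505.0000 = 11867.5000
Σcross = 713.5000 → A = |Σcross|/2 = 356.7500 mm²
Σ(r_i+r_j)·cross = 25068.7500 → first moment M = |Σ|/6 = 4178.1250
R_c = M/A = 4178.1250/356.7500 = 11.7116 mm
θ = 46° = 0.802851 rad
V = θ·R_c·A = 0.802851·11.7116·356.7500 = 3354.414 mm³

Volume = 3354.414 mm³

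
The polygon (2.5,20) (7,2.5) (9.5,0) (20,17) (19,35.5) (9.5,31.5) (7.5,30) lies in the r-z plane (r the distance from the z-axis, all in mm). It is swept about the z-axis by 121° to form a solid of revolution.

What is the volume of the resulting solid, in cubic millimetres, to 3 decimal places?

Volume = 9580.444 mm³

Profile (r,z), 7 vertices: (2.5,20) (7,2.5) (9.5,0) (20,17) (19,35.5) (9.5,31.5) (7.5,30)
edge 0: (2.5,20)→(7,2.5)  cross = 2.5·2.5 − 7·20 = -133.7500; (r_i+r_j)·cross = 9.5·-133.7500 = -1270.6250
edge 1: (7,2.5)→(9.5,0)  cross = 7·0 − 9.5·2.5 = -23.7500; (r_i+r_j)·cross = 16.5·-23.7500 = -391.8750
edge 2: (9.5,0)→(20,17)  cross = 9.5·17 − 20·0 = 161.5000; (r_i+r_j)·cross = 29.5·161.5000 = 4764.2500
edge 3: (20,17)→(19,35.5)  cross = 20·35.5 − 19·17 = 387.0000; (r_i+r_j)·cross = 39·387.0000 = 15093.0000
edge 4: (19,35.5)→(9.5,31.5)  cross = 19·31.5 − 9.5·35.5 = 261.2500; (r_i+r_j)·cross = 28.5·261.2500 = 7445.6250
edge 5: (9.5,31.5)→(7.5,30)  cross = 9.5·30 − 7.5·31.5 = 48.7500; (r_i+r_j)·cross = 17·48.7500 = 828.7500
edge 6: (7.5,30)→(2.5,20)  cross = 7.5·20 − 2.5·30 = 75.0000; (r_i+r_j)·cross = 10·75.0000 = 750.0000
Σcross = 776.0000 → A = |Σcross|/2 = 388.0000 mm²
Σ(r_i+r_j)·cross = 27219.1250 → first moment M = |Σ|/6 = 4536.5208
R_c = M/A = 4536.5208/388.0000 = 11.6921 mm
θ = 121° = 2.111848 rad
V = θ·R_c·A = 2.111848·11.6921·388.0000 = 9580.444 mm³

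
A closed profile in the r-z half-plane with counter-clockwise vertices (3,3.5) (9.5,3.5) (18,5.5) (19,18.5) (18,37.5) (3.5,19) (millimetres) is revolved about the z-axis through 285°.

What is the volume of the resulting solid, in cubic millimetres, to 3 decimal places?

Profile (r,z), 6 vertices: (3,3.5) (9.5,3.5) (18,5.5) (19,18.5) (18,37.5) (3.5,19)
edge 0: (3,3.5)→(9.5,3.5)  cross = 3·3.5 − 9.5·3.5 = -22.7500; (r_i+r_j)·cross = 12.5·-22.7500 = -284.3750
edge 1: (9.5,3.5)→(18,5.5)  cross = 9.5·5.5 − 18·3.5 = -10.7500; (r_i+r_j)·cross = 27.5·-10.7500 = -295.6250
edge 2: (18,5.5)→(19,18.5)  cross = 18·18.5 − 19·5.5 = 228.5000; (r_i+r_j)·cross = 37·228.5000 = 8454.5000
edge 3: (19,18.5)→(18,37.5)  cross = 19·37.5 − 18·18.5 = 379.5000; (r_i+r_j)·cross = 37·379.5000 = 14041.5000
edge 4: (18,37.5)→(3.5,19)  cross = 18·19 − 3.5·37.5 = 210.7500; (r_i+r_j)·cross = 21.5·210.7500 = 4531.1250
edge 5: (3.5,19)→(3,3.5)  cross = 3.5·3.5 − 3·19 = -44.7500; (r_i+r_j)·cross = 6.5·-44.7500 = -290.8750
Σcross = 740.5000 → A = |Σcross|/2 = 370.2500 mm²
Σ(r_i+r_j)·cross = 26156.2500 → first moment M = |Σ|/6 = 4359.3750
R_c = M/A = 4359.3750/370.2500 = 11.7741 mm
θ = 285° = 4.974188 rad
V = θ·R_c·A = 4.974188·11.7741·370.2500 = 21684.352 mm³

Volume = 21684.352 mm³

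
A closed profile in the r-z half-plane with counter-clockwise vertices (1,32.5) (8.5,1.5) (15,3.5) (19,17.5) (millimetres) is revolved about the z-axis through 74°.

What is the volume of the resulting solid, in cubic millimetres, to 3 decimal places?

Volume = 3492.388 mm³

Profile (r,z), 4 vertices: (1,32.5) (8.5,1.5) (15,3.5) (19,17.5)
edge 0: (1,32.5)→(8.5,1.5)  cross = 1·1.5 − 8.5·32.5 = -274.7500; (r_i+r_j)·cross = 9.5·-274.7500 = -2610.1250
edge 1: (8.5,1.5)→(15,3.5)  cross = 8.5·3.5 − 15·1.5 = 7.2500; (r_i+r_j)·cross = 23.5·7.2500 = 170.3750
edge 2: (15,3.5)→(19,17.5)  cross = 15·17.5 − 19·3.5 = 196.0000; (r_i+r_j)·cross = 34·196.0000 = 6664.0000
edge 3: (19,17.5)→(1,32.5)  cross = 19·32.5 − 1·17.5 = 600.0000; (r_i+r_j)·cross = 20·600.0000 = 12000.0000
Σcross = 528.5000 → A = |Σcross|/2 = 264.2500 mm²
Σ(r_i+r_j)·cross = 16224.2500 → first moment M = |Σ|/6 = 2704.0417
R_c = M/A = 2704.0417/264.2500 = 10.2329 mm
θ = 74° = 1.291544 rad
V = θ·R_c·A = 1.291544·10.2329·264.2500 = 3492.388 mm³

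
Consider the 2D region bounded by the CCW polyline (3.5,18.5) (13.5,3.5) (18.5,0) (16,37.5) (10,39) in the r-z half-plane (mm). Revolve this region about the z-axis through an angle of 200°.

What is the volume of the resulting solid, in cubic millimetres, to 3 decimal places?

Profile (r,z), 5 vertices: (3.5,18.5) (13.5,3.5) (18.5,0) (16,37.5) (10,39)
edge 0: (3.5,18.5)→(13.5,3.5)  cross = 3.5·3.5 − 13.5·18.5 = -237.5000; (r_i+r_j)·cross = 17·-237.5000 = -4037.5000
edge 1: (13.5,3.5)→(18.5,0)  cross = 13.5·0 − 18.5·3.5 = -64.7500; (r_i+r_j)·cross = 32·-64.7500 = -2072.0000
edge 2: (18.5,0)→(16,37.5)  cross = 18.5·37.5 − 16·0 = 693.7500; (r_i+r_j)·cross = 34.5·693.7500 = 23934.3750
edge 3: (16,37.5)→(10,39)  cross = 16·39 − 10·37.5 = 249.0000; (r_i+r_j)·cross = 26·249.0000 = 6474.0000
edge 4: (10,39)→(3.5,18.5)  cross = 10·18.5 − 3.5·39 = 48.5000; (r_i+r_j)·cross = 13.5·48.5000 = 654.7500
Σcross = 689.0000 → A = |Σcross|/2 = 344.5000 mm²
Σ(r_i+r_j)·cross = 24953.6250 → first moment M = |Σ|/6 = 4158.9375
R_c = M/A = 4158.9375/344.5000 = 12.0724 mm
θ = 200° = 3.490659 rad
V = θ·R_c·A = 3.490659·12.0724·344.5000 = 14517.431 mm³

Volume = 14517.431 mm³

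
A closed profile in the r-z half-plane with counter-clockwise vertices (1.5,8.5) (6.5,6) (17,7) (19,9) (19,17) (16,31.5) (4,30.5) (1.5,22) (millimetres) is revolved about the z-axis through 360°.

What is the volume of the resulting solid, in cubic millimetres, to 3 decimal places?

Volume = 24753.001 mm³

Profile (r,z), 8 vertices: (1.5,8.5) (6.5,6) (17,7) (19,9) (19,17) (16,31.5) (4,30.5) (1.5,22)
edge 0: (1.5,8.5)→(6.5,6)  cross = 1.5·6 − 6.5·8.5 = -46.2500; (r_i+r_j)·cross = 8·-46.2500 = -370.0000
edge 1: (6.5,6)→(17,7)  cross = 6.5·7 − 17·6 = -56.5000; (r_i+r_j)·cross = 23.5·-56.5000 = -1327.7500
edge 2: (17,7)→(19,9)  cross = 17·9 − 19·7 = 20.0000; (r_i+r_j)·cross = 36·20.0000 = 720.0000
edge 3: (19,9)→(19,17)  cross = 19·17 − 19·9 = 152.0000; (r_i+r_j)·cross = 38·152.0000 = 5776.0000
edge 4: (19,17)→(16,31.5)  cross = 19·31.5 − 16·17 = 326.5000; (r_i+r_j)·cross = 35·326.5000 = 11427.5000
edge 5: (16,31.5)→(4,30.5)  cross = 16·30.5 − 4·31.5 = 362.0000; (r_i+r_j)·cross = 20·362.0000 = 7240.0000
edge 6: (4,30.5)→(1.5,22)  cross = 4·22 − 1.5·30.5 = 42.2500; (r_i+r_j)·cross = 5.5·42.2500 = 232.3750
edge 7: (1.5,22)→(1.5,8.5)  cross = 1.5·8.5 − 1.5·22 = -20.2500; (r_i+r_j)·cross = 3·-20.2500 = -60.7500
Σcross = 779.7500 → A = |Σcross|/2 = 389.8750 mm²
Σ(r_i+r_j)·cross = 23637.3750 → first moment M = |Σ|/6 = 3939.5625
R_c = M/A = 3939.5625/389.8750 = 10.1047 mm
θ = 360° = 6.283185 rad
V = θ·R_c·A = 6.283185·10.1047·389.8750 = 24753.001 mm³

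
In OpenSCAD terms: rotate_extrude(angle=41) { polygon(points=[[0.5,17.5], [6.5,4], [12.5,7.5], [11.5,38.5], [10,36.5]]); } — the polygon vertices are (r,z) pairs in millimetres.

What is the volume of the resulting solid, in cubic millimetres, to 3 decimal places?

Profile (r,z), 5 vertices: (0.5,17.5) (6.5,4) (12.5,7.5) (11.5,38.5) (10,36.5)
edge 0: (0.5,17.5)→(6.5,4)  cross = 0.5·4 − 6.5·17.5 = -111.7500; (r_i+r_j)·cross = 7·-111.7500 = -782.2500
edge 1: (6.5,4)→(12.5,7.5)  cross = 6.5·7.5 − 12.5·4 = -1.2500; (r_i+r_j)·cross = 19·-1.2500 = -23.7500
edge 2: (12.5,7.5)→(11.5,38.5)  cross = 12.5·38.5 − 11.5·7.5 = 395.0000; (r_i+r_j)·cross = 24·395.0000 = 9480.0000
edge 3: (11.5,38.5)→(10,36.5)  cross = 11.5·36.5 − 10·38.5 = 34.7500; (r_i+r_j)·cross = 21.5·34.7500 = 747.1250
edge 4: (10,36.5)→(0.5,17.5)  cross = 10·17.5 − 0.5·36.5 = 156.7500; (r_i+r_j)·cross = 10.5·156.7500 = 1645.8750
Σcross = 473.5000 → A = |Σcross|/2 = 236.7500 mm²
Σ(r_i+r_j)·cross = 11067.0000 → first moment M = |Σ|/6 = 1844.5000
R_c = M/A = 1844.5000/236.7500 = 7.7909 mm
θ = 41° = 0.715585 rad
V = θ·R_c·A = 0.715585·7.7909·236.7500 = 1319.897 mm³

Volume = 1319.897 mm³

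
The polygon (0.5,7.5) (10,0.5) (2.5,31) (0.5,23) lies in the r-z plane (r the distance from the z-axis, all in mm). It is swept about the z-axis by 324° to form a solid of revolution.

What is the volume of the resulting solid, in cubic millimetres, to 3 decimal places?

Volume = 3009.096 mm³

Profile (r,z), 4 vertices: (0.5,7.5) (10,0.5) (2.5,31) (0.5,23)
edge 0: (0.5,7.5)→(10,0.5)  cross = 0.5·0.5 − 10·7.5 = -74.7500; (r_i+r_j)·cross = 10.5·-74.7500 = -784.8750
edge 1: (10,0.5)→(2.5,31)  cross = 10·31 − 2.5·0.5 = 308.7500; (r_i+r_j)·cross = 12.5·308.7500 = 3859.3750
edge 2: (2.5,31)→(0.5,23)  cross = 2.5·23 − 0.5·31 = 42.0000; (r_i+r_j)·cross = 3·42.0000 = 126.0000
edge 3: (0.5,23)→(0.5,7.5)  cross = 0.5·7.5 − 0.5·23 = -7.7500; (r_i+r_j)·cross = 1·-7.7500 = -7.7500
Σcross = 268.2500 → A = |Σcross|/2 = 134.1250 mm²
Σ(r_i+r_j)·cross = 3192.7500 → first moment M = |Σ|/6 = 532.1250
R_c = M/A = 532.1250/134.1250 = 3.9674 mm
θ = 324° = 5.654867 rad
V = θ·R_c·A = 5.654867·3.9674·134.1250 = 3009.096 mm³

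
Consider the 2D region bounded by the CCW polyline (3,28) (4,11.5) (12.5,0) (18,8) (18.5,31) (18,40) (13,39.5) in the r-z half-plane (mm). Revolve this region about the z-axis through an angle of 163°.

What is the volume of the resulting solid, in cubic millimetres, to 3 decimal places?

Profile (r,z), 7 vertices: (3,28) (4,11.5) (12.5,0) (18,8) (18.5,31) (18,40) (13,39.5)
edge 0: (3,28)→(4,11.5)  cross = 3·11.5 − 4·28 = -77.5000; (r_i+r_j)·cross = 7·-77.5000 = -542.5000
edge 1: (4,11.5)→(12.5,0)  cross = 4·0 − 12.5·11.5 = -143.7500; (r_i+r_j)·cross = 16.5·-143.7500 = -2371.8750
edge 2: (12.5,0)→(18,8)  cross = 12.5·8 − 18·0 = 100.0000; (r_i+r_j)·cross = 30.5·100.0000 = 3050.0000
edge 3: (18,8)→(18.5,31)  cross = 18·31 − 18.5·8 = 410.0000; (r_i+r_j)·cross = 36.5·410.0000 = 14965.0000
edge 4: (18.5,31)→(18,40)  cross = 18.5·40 − 18·31 = 182.0000; (r_i+r_j)·cross = 36.5·182.0000 = 6643.0000
edge 5: (18,40)→(13,39.5)  cross = 18·39.5 − 13·40 = 191.0000; (r_i+r_j)·cross = 31·191.0000 = 5921.0000
edge 6: (13,39.5)→(3,28)  cross = 13·28 − 3·39.5 = 245.5000; (r_i+r_j)·cross = 16·245.5000 = 3928.0000
Σcross = 907.2500 → A = |Σcross|/2 = 453.6250 mm²
Σ(r_i+r_j)·cross = 31592.6250 → first moment M = |Σ|/6 = 5265.4375
R_c = M/A = 5265.4375/453.6250 = 11.6075 mm
θ = 163° = 2.844887 rad
V = θ·R_c·A = 2.844887·11.6075·453.6250 = 14979.573 mm³

Volume = 14979.573 mm³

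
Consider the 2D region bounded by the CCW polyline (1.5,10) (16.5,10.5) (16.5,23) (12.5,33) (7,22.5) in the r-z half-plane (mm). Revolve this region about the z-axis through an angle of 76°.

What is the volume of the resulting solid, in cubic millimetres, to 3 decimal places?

Profile (r,z), 5 vertices: (1.5,10) (16.5,10.5) (16.5,23) (12.5,33) (7,22.5)
edge 0: (1.5,10)→(16.5,10.5)  cross = 1.5·10.5 − 16.5·10 = -149.2500; (r_i+r_j)·cross = 18·-149.2500 = -2686.5000
edge 1: (16.5,10.5)→(16.5,23)  cross = 16.5·23 − 16.5·10.5 = 206.2500; (r_i+r_j)·cross = 33·206.2500 = 6806.2500
edge 2: (16.5,23)→(12.5,33)  cross = 16.5·33 − 12.5·23 = 257.0000; (r_i+r_j)·cross = 29·257.0000 = 7453.0000
edge 3: (12.5,33)→(7,22.5)  cross = 12.5·22.5 − 7·33 = 50.2500; (r_i+r_j)·cross = 19.5·50.2500 = 979.8750
edge 4: (7,22.5)→(1.5,10)  cross = 7·10 − 1.5·22.5 = 36.2500; (r_i+r_j)·cross = 8.5·36.2500 = 308.1250
Σcross = 400.5000 → A = |Σcross|/2 = 200.2500 mm²
Σ(r_i+r_j)·cross = 12860.7500 → first moment M = |Σ|/6 = 2143.4583
R_c = M/A = 2143.4583/200.2500 = 10.7039 mm
θ = 76° = 1.326450 rad
V = θ·R_c·A = 1.326450·10.7039·200.2500 = 2843.191 mm³

Volume = 2843.191 mm³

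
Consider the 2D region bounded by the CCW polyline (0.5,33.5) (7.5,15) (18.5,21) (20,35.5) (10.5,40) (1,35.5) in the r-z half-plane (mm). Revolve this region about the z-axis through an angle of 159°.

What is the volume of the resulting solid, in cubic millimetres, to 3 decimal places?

Volume = 9678.647 mm³

Profile (r,z), 6 vertices: (0.5,33.5) (7.5,15) (18.5,21) (20,35.5) (10.5,40) (1,35.5)
edge 0: (0.5,33.5)→(7.5,15)  cross = 0.5·15 − 7.5·33.5 = -243.7500; (r_i+r_j)·cross = 8·-243.7500 = -1950.0000
edge 1: (7.5,15)→(18.5,21)  cross = 7.5·21 − 18.5·15 = -120.0000; (r_i+r_j)·cross = 26·-120.0000 = -3120.0000
edge 2: (18.5,21)→(20,35.5)  cross = 18.5·35.5 − 20·21 = 236.7500; (r_i+r_j)·cross = 38.5·236.7500 = 9114.8750
edge 3: (20,35.5)→(10.5,40)  cross = 20·40 − 10.5·35.5 = 427.2500; (r_i+r_j)·cross = 30.5·427.2500 = 13031.1250
edge 4: (10.5,40)→(1,35.5)  cross = 10.5·35.5 − 1·40 = 332.7500; (r_i+r_j)·cross = 11.5·332.7500 = 3826.6250
edge 5: (1,35.5)→(0.5,33.5)  cross = 1·33.5 − 0.5·35.5 = 15.7500; (r_i+r_j)·cross = 1.5·15.7500 = 23.6250
Σcross = 648.7500 → A = |Σcross|/2 = 324.3750 mm²
Σ(r_i+r_j)·cross = 20926.2500 → first moment M = |Σ|/6 = 3487.7083
R_c = M/A = 3487.7083/324.3750 = 10.7521 mm
θ = 159° = 2.775074 rad
V = θ·R_c·A = 2.775074·10.7521·324.3750 = 9678.647 mm³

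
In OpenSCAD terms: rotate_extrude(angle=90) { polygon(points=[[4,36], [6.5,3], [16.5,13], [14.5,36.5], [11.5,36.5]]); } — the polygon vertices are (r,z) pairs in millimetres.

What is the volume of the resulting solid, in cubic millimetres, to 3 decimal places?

Profile (r,z), 5 vertices: (4,36) (6.5,3) (16.5,13) (14.5,36.5) (11.5,36.5)
edge 0: (4,36)→(6.5,3)  cross = 4·3 − 6.5·36 = -222.0000; (r_i+r_j)·cross = 10.5·-222.0000 = -2331.0000
edge 1: (6.5,3)→(16.5,13)  cross = 6.5·13 − 16.5·3 = 35.0000; (r_i+r_j)·cross = 23·35.0000 = 805.0000
edge 2: (16.5,13)→(14.5,36.5)  cross = 16.5·36.5 − 14.5·13 = 413.7500; (r_i+r_j)·cross = 31·413.7500 = 12826.2500
edge 3: (14.5,36.5)→(11.5,36.5)  cross = 14.5·36.5 − 11.5·36.5 = 109.5000; (r_i+r_j)·cross = 26·109.5000 = 2847.0000
edge 4: (11.5,36.5)→(4,36)  cross = 11.5·36 − 4·36.5 = 268.0000; (r_i+r_j)·cross = 15.5·268.0000 = 4154.0000
Σcross = 604.2500 → A = |Σcross|/2 = 302.1250 mm²
Σ(r_i+r_j)·cross = 18301.2500 → first moment M = |Σ|/6 = 3050.2083
R_c = M/A = 3050.2083/302.1250 = 10.0958 mm
θ = 90° = 1.570796 rad
V = θ·R_c·A = 1.570796·10.0958·302.1250 = 4791.256 mm³

Volume = 4791.256 mm³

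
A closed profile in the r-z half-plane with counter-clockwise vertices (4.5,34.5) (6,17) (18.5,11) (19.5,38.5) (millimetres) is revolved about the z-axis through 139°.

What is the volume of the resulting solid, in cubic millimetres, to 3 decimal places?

Profile (r,z), 4 vertices: (4.5,34.5) (6,17) (18.5,11) (19.5,38.5)
edge 0: (4.5,34.5)→(6,17)  cross = 4.5·17 − 6·34.5 = -130.5000; (r_i+r_j)·cross = 10.5·-130.5000 = -1370.2500
edge 1: (6,17)→(18.5,11)  cross = 6·11 − 18.5·17 = -248.5000; (r_i+r_j)·cross = 24.5·-248.5000 = -6088.2500
edge 2: (18.5,11)→(19.5,38.5)  cross = 18.5·38.5 − 19.5·11 = 497.7500; (r_i+r_j)·cross = 38·497.7500 = 18914.5000
edge 3: (19.5,38.5)→(4.5,34.5)  cross = 19.5·34.5 − 4.5·38.5 = 499.5000; (r_i+r_j)·cross = 24·499.5000 = 11988.0000
Σcross = 618.2500 → A = |Σcross|/2 = 309.1250 mm²
Σ(r_i+r_j)·cross = 23444.0000 → first moment M = |Σ|/6 = 3907.3333
R_c = M/A = 3907.3333/309.1250 = 12.6400 mm
θ = 139° = 2.426008 rad
V = θ·R_c·A = 2.426008·12.6400·309.1250 = 9479.221 mm³

Volume = 9479.221 mm³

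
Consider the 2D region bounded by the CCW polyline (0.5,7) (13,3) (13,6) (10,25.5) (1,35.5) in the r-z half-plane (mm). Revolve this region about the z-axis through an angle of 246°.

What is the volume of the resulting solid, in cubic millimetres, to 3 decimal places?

Profile (r,z), 5 vertices: (0.5,7) (13,3) (13,6) (10,25.5) (1,35.5)
edge 0: (0.5,7)→(13,3)  cross = 0.5·3 − 13·7 = -89.5000; (r_i+r_j)·cross = 13.5·-89.5000 = -1208.2500
edge 1: (13,3)→(13,6)  cross = 13·6 − 13·3 = 39.0000; (r_i+r_j)·cross = 26·39.0000 = 1014.0000
edge 2: (13,6)→(10,25.5)  cross = 13·25.5 − 10·6 = 271.5000; (r_i+r_j)·cross = 23·271.5000 = 6244.5000
edge 3: (10,25.5)→(1,35.5)  cross = 10·35.5 − 1·25.5 = 329.5000; (r_i+r_j)·cross = 11·329.5000 = 3624.5000
edge 4: (1,35.5)→(0.5,7)  cross = 1·7 − 0.5·35.5 = -10.7500; (r_i+r_j)·cross = 1.5·-10.7500 = -16.1250
Σcross = 539.7500 → A = |Σcross|/2 = 269.8750 mm²
Σ(r_i+r_j)·cross = 9658.6250 → first moment M = |Σ|/6 = 1609.7708
R_c = M/A = 1609.7708/269.8750 = 5.9649 mm
θ = 246° = 4.293510 rad
V = θ·R_c·A = 4.293510·5.9649·269.8750 = 6911.567 mm³

Volume = 6911.567 mm³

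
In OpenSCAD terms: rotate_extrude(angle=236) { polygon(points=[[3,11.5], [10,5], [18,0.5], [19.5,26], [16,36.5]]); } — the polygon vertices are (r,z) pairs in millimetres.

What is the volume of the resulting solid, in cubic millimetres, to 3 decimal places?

Profile (r,z), 5 vertices: (3,11.5) (10,5) (18,0.5) (19.5,26) (16,36.5)
edge 0: (3,11.5)→(10,5)  cross = 3·5 − 10·11.5 = -100.0000; (r_i+r_j)·cross = 13·-100.0000 = -1300.0000
edge 1: (10,5)→(18,0.5)  cross = 10·0.5 − 18·5 = -85.0000; (r_i+r_j)·cross = 28·-85.0000 = -2380.0000
edge 2: (18,0.5)→(19.5,26)  cross = 18·26 − 19.5·0.5 = 458.2500; (r_i+r_j)·cross = 37.5·458.2500 = 17184.3750
edge 3: (19.5,26)→(16,36.5)  cross = 19.5·36.5 − 16·26 = 295.7500; (r_i+r_j)·cross = 35.5·295.7500 = 10499.1250
edge 4: (16,36.5)→(3,11.5)  cross = 16·11.5 − 3·36.5 = 74.5000; (r_i+r_j)·cross = 19·74.5000 = 1415.5000
Σcross = 643.5000 → A = |Σcross|/2 = 321.7500 mm²
Σ(r_i+r_j)·cross = 25419.0000 → first moment M = |Σ|/6 = 4236.5000
R_c = M/A = 4236.5000/321.7500 = 13.1671 mm
θ = 236° = 4.118977 rad
V = θ·R_c·A = 4.118977·13.1671·321.7500 = 17450.046 mm³

Volume = 17450.046 mm³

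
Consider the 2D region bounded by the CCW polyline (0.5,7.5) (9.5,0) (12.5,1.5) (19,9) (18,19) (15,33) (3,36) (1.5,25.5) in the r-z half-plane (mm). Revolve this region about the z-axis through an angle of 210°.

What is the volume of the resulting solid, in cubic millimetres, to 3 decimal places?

Profile (r,z), 8 vertices: (0.5,7.5) (9.5,0) (12.5,1.5) (19,9) (18,19) (15,33) (3,36) (1.5,25.5)
edge 0: (0.5,7.5)→(9.5,0)  cross = 0.5·0 − 9.5·7.5 = -71.2500; (r_i+r_j)·cross = 10·-71.2500 = -712.5000
edge 1: (9.5,0)→(12.5,1.5)  cross = 9.5·1.5 − 12.5·0 = 14.2500; (r_i+r_j)·cross = 22·14.2500 = 313.5000
edge 2: (12.5,1.5)→(19,9)  cross = 12.5·9 − 19·1.5 = 84.0000; (r_i+r_j)·cross = 31.5·84.0000 = 2646.0000
edge 3: (19,9)→(18,19)  cross = 19·19 − 18·9 = 199.0000; (r_i+r_j)·cross = 37·199.0000 = 7363.0000
edge 4: (18,19)→(15,33)  cross = 18·33 − 15·19 = 309.0000; (r_i+r_j)·cross = 33·309.0000 = 10197.0000
edge 5: (15,33)→(3,36)  cross = 15·36 − 3·33 = 441.0000; (r_i+r_j)·cross = 18·441.0000 = 7938.0000
edge 6: (3,36)→(1.5,25.5)  cross = 3·25.5 − 1.5·36 = 22.5000; (r_i+r_j)·cross = 4.5·22.5000 = 101.2500
edge 7: (1.5,25.5)→(0.5,7.5)  cross = 1.5·7.5 − 0.5·25.5 = -1.5000; (r_i+r_j)·cross = 2·-1.5000 = -3.0000
Σcross = 997.0000 → A = |Σcross|/2 = 498.5000 mm²
Σ(r_i+r_j)·cross = 27843.2500 → first moment M = |Σ|/6 = 4640.5417
R_c = M/A = 4640.5417/498.5000 = 9.3090 mm
θ = 210° = 3.665191 rad
V = θ·R_c·A = 3.665191·9.3090·498.5000 = 17008.474 mm³

Volume = 17008.474 mm³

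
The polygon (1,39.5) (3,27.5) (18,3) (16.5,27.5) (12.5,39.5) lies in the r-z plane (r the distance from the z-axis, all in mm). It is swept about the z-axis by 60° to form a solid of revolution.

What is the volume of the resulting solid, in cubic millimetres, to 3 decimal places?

Volume = 3466.944 mm³

Profile (r,z), 5 vertices: (1,39.5) (3,27.5) (18,3) (16.5,27.5) (12.5,39.5)
edge 0: (1,39.5)→(3,27.5)  cross = 1·27.5 − 3·39.5 = -91.0000; (r_i+r_j)·cross = 4·-91.0000 = -364.0000
edge 1: (3,27.5)→(18,3)  cross = 3·3 − 18·27.5 = -486.0000; (r_i+r_j)·cross = 21·-486.0000 = -10206.0000
edge 2: (18,3)→(16.5,27.5)  cross = 18·27.5 − 16.5·3 = 445.5000; (r_i+r_j)·cross = 34.5·445.5000 = 15369.7500
edge 3: (16.5,27.5)→(12.5,39.5)  cross = 16.5·39.5 − 12.5·27.5 = 308.0000; (r_i+r_j)·cross = 29·308.0000 = 8932.0000
edge 4: (12.5,39.5)→(1,39.5)  cross = 12.5·39.5 − 1·39.5 = 454.2500; (r_i+r_j)·cross = 13.5·454.2500 = 6132.3750
Σcross = 630.7500 → A = |Σcross|/2 = 315.3750 mm²
Σ(r_i+r_j)·cross = 19864.1250 → first moment M = |Σ|/6 = 3310.6875
R_c = M/A = 3310.6875/315.3750 = 10.4976 mm
θ = 60° = 1.047198 rad
V = θ·R_c·A = 1.047198·10.4976·315.3750 = 3466.944 mm³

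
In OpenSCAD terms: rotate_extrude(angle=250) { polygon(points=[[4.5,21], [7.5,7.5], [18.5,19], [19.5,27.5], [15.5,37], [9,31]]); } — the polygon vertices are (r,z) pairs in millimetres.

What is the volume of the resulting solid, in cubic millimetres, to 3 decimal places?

Volume = 13440.308 mm³

Profile (r,z), 6 vertices: (4.5,21) (7.5,7.5) (18.5,19) (19.5,27.5) (15.5,37) (9,31)
edge 0: (4.5,21)→(7.5,7.5)  cross = 4.5·7.5 − 7.5·21 = -123.7500; (r_i+r_j)·cross = 12·-123.7500 = -1485.0000
edge 1: (7.5,7.5)→(18.5,19)  cross = 7.5·19 − 18.5·7.5 = 3.7500; (r_i+r_j)·cross = 26·3.7500 = 97.5000
edge 2: (18.5,19)→(19.5,27.5)  cross = 18.5·27.5 − 19.5·19 = 138.2500; (r_i+r_j)·cross = 38·138.2500 = 5253.5000
edge 3: (19.5,27.5)→(15.5,37)  cross = 19.5·37 − 15.5·27.5 = 295.2500; (r_i+r_j)·cross = 35·295.2500 = 10333.7500
edge 4: (15.5,37)→(9,31)  cross = 15.5·31 − 9·37 = 147.5000; (r_i+r_j)·cross = 24.5·147.5000 = 3613.7500
edge 5: (9,31)→(4.5,21)  cross = 9·21 − 4.5·31 = 49.5000; (r_i+r_j)·cross = 13.5·49.5000 = 668.2500
Σcross = 510.5000 → A = |Σcross|/2 = 255.2500 mm²
Σ(r_i+r_j)·cross = 18481.7500 → first moment M = |Σ|/6 = 3080.2917
R_c = M/A = 3080.2917/255.2500 = 12.0677 mm
θ = 250° = 4.363323 rad
V = θ·R_c·A = 4.363323·12.0677·255.2500 = 13440.308 mm³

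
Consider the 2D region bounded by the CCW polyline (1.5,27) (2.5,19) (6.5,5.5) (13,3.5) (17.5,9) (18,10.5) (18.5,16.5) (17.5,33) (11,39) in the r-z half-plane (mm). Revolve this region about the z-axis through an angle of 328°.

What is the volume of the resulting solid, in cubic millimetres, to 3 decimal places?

Profile (r,z), 9 vertices: (1.5,27) (2.5,19) (6.5,5.5) (13,3.5) (17.5,9) (18,10.5) (18.5,16.5) (17.5,33) (11,39)
edge 0: (1.5,27)→(2.5,19)  cross = 1.5·19 − 2.5·27 = -39.0000; (r_i+r_j)·cross = 4·-39.0000 = -156.0000
edge 1: (2.5,19)→(6.5,5.5)  cross = 2.5·5.5 − 6.5·19 = -109.7500; (r_i+r_j)·cross = 9·-109.7500 = -987.7500
edge 2: (6.5,5.5)→(13,3.5)  cross = 6.5·3.5 − 13·5.5 = -48.7500; (r_i+r_j)·cross = 19.5·-48.7500 = -950.6250
edge 3: (13,3.5)→(17.5,9)  cross = 13·9 − 17.5·3.5 = 55.7500; (r_i+r_j)·cross = 30.5·55.7500 = 1700.3750
edge 4: (17.5,9)→(18,10.5)  cross = 17.5·10.5 − 18·9 = 21.7500; (r_i+r_j)·cross = 35.5·21.7500 = 772.1250
edge 5: (18,10.5)→(18.5,16.5)  cross = 18·16.5 − 18.5·10.5 = 102.7500; (r_i+r_j)·cross = 36.5·102.7500 = 3750.3750
edge 6: (18.5,16.5)→(17.5,33)  cross = 18.5·33 − 17.5·16.5 = 321.7500; (r_i+r_j)·cross = 36·321.7500 = 11583.0000
edge 7: (17.5,33)→(11,39)  cross = 17.5·39 − 11·33 = 319.5000; (r_i+r_j)·cross = 28.5·319.5000 = 9105.7500
edge 8: (11,39)→(1.5,27)  cross = 11·27 − 1.5·39 = 238.5000; (r_i+r_j)·cross = 12.5·238.5000 = 2981.2500
Σcross = 862.5000 → A = |Σcross|/2 = 431.2500 mm²
Σ(r_i+r_j)·cross = 27798.5000 → first moment M = |Σ|/6 = 4633.0833
R_c = M/A = 4633.0833/431.2500 = 10.7434 mm
θ = 328° = 5.724680 rad
V = θ·R_c·A = 5.724680·10.7434·431.2500 = 26522.919 mm³

Volume = 26522.919 mm³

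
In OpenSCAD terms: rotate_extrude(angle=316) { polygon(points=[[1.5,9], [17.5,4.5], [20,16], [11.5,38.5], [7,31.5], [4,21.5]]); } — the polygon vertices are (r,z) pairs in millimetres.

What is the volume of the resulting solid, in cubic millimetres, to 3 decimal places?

Profile (r,z), 6 vertices: (1.5,9) (17.5,4.5) (20,16) (11.5,38.5) (7,31.5) (4,21.5)
edge 0: (1.5,9)→(17.5,4.5)  cross = 1.5·4.5 − 17.5·9 = -150.7500; (r_i+r_j)·cross = 19·-150.7500 = -2864.2500
edge 1: (17.5,4.5)→(20,16)  cross = 17.5·16 − 20·4.5 = 190.0000; (r_i+r_j)·cross = 37.5·190.0000 = 7125.0000
edge 2: (20,16)→(11.5,38.5)  cross = 20·38.5 − 11.5·16 = 586.0000; (r_i+r_j)·cross = 31.5·586.0000 = 18459.0000
edge 3: (11.5,38.5)→(7,31.5)  cross = 11.5·31.5 − 7·38.5 = 92.7500; (r_i+r_j)·cross = 18.5·92.7500 = 1715.8750
edge 4: (7,31.5)→(4,21.5)  cross = 7·21.5 − 4·31.5 = 24.5000; (r_i+r_j)·cross = 11·24.5000 = 269.5000
edge 5: (4,21.5)→(1.5,9)  cross = 4·9 − 1.5·21.5 = 3.7500; (r_i+r_j)·cross = 5.5·3.7500 = 20.6250
Σcross = 746.2500 → A = |Σcross|/2 = 373.1250 mm²
Σ(r_i+r_j)·cross = 24725.7500 → first moment M = |Σ|/6 = 4120.9583
R_c = M/A = 4120.9583/373.1250 = 11.0444 mm
θ = 316° = 5.515240 rad
V = θ·R_c·A = 5.515240·11.0444·373.1250 = 22728.076 mm³

Volume = 22728.076 mm³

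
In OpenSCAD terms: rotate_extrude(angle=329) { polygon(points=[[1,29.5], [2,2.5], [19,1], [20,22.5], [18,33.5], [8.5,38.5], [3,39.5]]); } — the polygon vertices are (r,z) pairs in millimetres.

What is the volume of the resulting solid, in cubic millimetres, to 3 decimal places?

Profile (r,z), 7 vertices: (1,29.5) (2,2.5) (19,1) (20,22.5) (18,33.5) (8.5,38.5) (3,39.5)
edge 0: (1,29.5)→(2,2.5)  cross = 1·2.5 − 2·29.5 = -56.5000; (r_i+r_j)·cross = 3·-56.5000 = -169.5000
edge 1: (2,2.5)→(19,1)  cross = 2·1 − 19·2.5 = -45.5000; (r_i+r_j)·cross = 21·-45.5000 = -955.5000
edge 2: (19,1)→(20,22.5)  cross = 19·22.5 − 20·1 = 407.5000; (r_i+r_j)·cross = 39·407.5000 = 15892.5000
edge 3: (20,22.5)→(18,33.5)  cross = 20·33.5 − 18·22.5 = 265.0000; (r_i+r_j)·cross = 38·265.0000 = 10070.0000
edge 4: (18,33.5)→(8.5,38.5)  cross = 18·38.5 − 8.5·33.5 = 408.2500; (r_i+r_j)·cross = 26.5·408.2500 = 10818.6250
edge 5: (8.5,38.5)→(3,39.5)  cross = 8.5·39.5 − 3·38.5 = 220.2500; (r_i+r_j)·cross = 11.5·220.2500 = 2532.8750
edge 6: (3,39.5)→(1,29.5)  cross = 3·29.5 − 1·39.5 = 49.0000; (r_i+r_j)·cross = 4·49.0000 = 196.0000
Σcross = 1248.0000 → A = |Σcross|/2 = 624.0000 mm²
Σ(r_i+r_j)·cross = 38385.0000 → first moment M = |Σ|/6 = 6397.5000
R_c = M/A = 6397.5000/624.0000 = 10.2524 mm
θ = 329° = 5.742133 rad
V = θ·R_c·A = 5.742133·10.2524·624.0000 = 36735.297 mm³

Volume = 36735.297 mm³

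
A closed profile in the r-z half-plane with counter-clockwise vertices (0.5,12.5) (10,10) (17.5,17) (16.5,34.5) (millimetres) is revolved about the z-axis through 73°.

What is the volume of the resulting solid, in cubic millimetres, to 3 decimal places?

Volume = 2719.334 mm³

Profile (r,z), 4 vertices: (0.5,12.5) (10,10) (17.5,17) (16.5,34.5)
edge 0: (0.5,12.5)→(10,10)  cross = 0.5·10 − 10·12.5 = -120.0000; (r_i+r_j)·cross = 10.5·-120.0000 = -1260.0000
edge 1: (10,10)→(17.5,17)  cross = 10·17 − 17.5·10 = -5.0000; (r_i+r_j)·cross = 27.5·-5.0000 = -137.5000
edge 2: (17.5,17)→(16.5,34.5)  cross = 17.5·34.5 − 16.5·17 = 323.2500; (r_i+r_j)·cross = 34·323.2500 = 10990.5000
edge 3: (16.5,34.5)→(0.5,12.5)  cross = 16.5·12.5 − 0.5·34.5 = 189.0000; (r_i+r_j)·cross = 17·189.0000 = 3213.0000
Σcross = 387.2500 → A = |Σcross|/2 = 193.6250 mm²
Σ(r_i+r_j)·cross = 12806.0000 → first moment M = |Σ|/6 = 2134.3333
R_c = M/A = 2134.3333/193.6250 = 11.0230 mm
θ = 73° = 1.274090 rad
V = θ·R_c·A = 1.274090·11.0230·193.6250 = 2719.334 mm³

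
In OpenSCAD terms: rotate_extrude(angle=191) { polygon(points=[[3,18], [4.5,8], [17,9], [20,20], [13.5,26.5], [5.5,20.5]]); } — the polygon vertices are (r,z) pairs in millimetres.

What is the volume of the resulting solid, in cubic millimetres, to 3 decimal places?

Volume = 8310.057 mm³

Profile (r,z), 6 vertices: (3,18) (4.5,8) (17,9) (20,20) (13.5,26.5) (5.5,20.5)
edge 0: (3,18)→(4.5,8)  cross = 3·8 − 4.5·18 = -57.0000; (r_i+r_j)·cross = 7.5·-57.0000 = -427.5000
edge 1: (4.5,8)→(17,9)  cross = 4.5·9 − 17·8 = -95.5000; (r_i+r_j)·cross = 21.5·-95.5000 = -2053.2500
edge 2: (17,9)→(20,20)  cross = 17·20 − 20·9 = 160.0000; (r_i+r_j)·cross = 37·160.0000 = 5920.0000
edge 3: (20,20)→(13.5,26.5)  cross = 20·26.5 − 13.5·20 = 260.0000; (r_i+r_j)·cross = 33.5·260.0000 = 8710.0000
edge 4: (13.5,26.5)→(5.5,20.5)  cross = 13.5·20.5 − 5.5·26.5 = 131.0000; (r_i+r_j)·cross = 19·131.0000 = 2489.0000
edge 5: (5.5,20.5)→(3,18)  cross = 5.5·18 − 3·20.5 = 37.5000; (r_i+r_j)·cross = 8.5·37.5000 = 318.7500
Σcross = 436.0000 → A = |Σcross|/2 = 218.0000 mm²
Σ(r_i+r_j)·cross = 14957.0000 → first moment M = |Σ|/6 = 2492.8333
R_c = M/A = 2492.8333/218.0000 = 11.4350 mm
θ = 191° = 3.333579 rad
V = θ·R_c·A = 3.333579·11.4350·218.0000 = 8310.057 mm³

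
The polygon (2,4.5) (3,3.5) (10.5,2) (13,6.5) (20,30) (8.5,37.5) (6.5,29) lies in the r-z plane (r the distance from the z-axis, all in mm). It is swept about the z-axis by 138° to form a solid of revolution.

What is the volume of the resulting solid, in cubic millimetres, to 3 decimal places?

Volume = 9244.684 mm³

Profile (r,z), 7 vertices: (2,4.5) (3,3.5) (10.5,2) (13,6.5) (20,30) (8.5,37.5) (6.5,29)
edge 0: (2,4.5)→(3,3.5)  cross = 2·3.5 − 3·4.5 = -6.5000; (r_i+r_j)·cross = 5·-6.5000 = -32.5000
edge 1: (3,3.5)→(10.5,2)  cross = 3·2 − 10.5·3.5 = -30.7500; (r_i+r_j)·cross = 13.5·-30.7500 = -415.1250
edge 2: (10.5,2)→(13,6.5)  cross = 10.5·6.5 − 13·2 = 42.2500; (r_i+r_j)·cross = 23.5·42.2500 = 992.8750
edge 3: (13,6.5)→(20,30)  cross = 13·30 − 20·6.5 = 260.0000; (r_i+r_j)·cross = 33·260.0000 = 8580.0000
edge 4: (20,30)→(8.5,37.5)  cross = 20·37.5 − 8.5·30 = 495.0000; (r_i+r_j)·cross = 28.5·495.0000 = 14107.5000
edge 5: (8.5,37.5)→(6.5,29)  cross = 8.5·29 − 6.5·37.5 = 2.7500; (r_i+r_j)·cross = 15·2.7500 = 41.2500
edge 6: (6.5,29)→(2,4.5)  cross = 6.5·4.5 − 2·29 = -28.7500; (r_i+r_j)·cross = 8.5·-28.7500 = -244.3750
Σcross = 734.0000 → A = |Σcross|/2 = 367.0000 mm²
Σ(r_i+r_j)·cross = 23029.6250 → first moment M = |Σ|/6 = 3838.2708
R_c = M/A = 3838.2708/367.0000 = 10.4585 mm
θ = 138° = 2.408554 rad
V = θ·R_c·A = 2.408554·10.4585·367.0000 = 9244.684 mm³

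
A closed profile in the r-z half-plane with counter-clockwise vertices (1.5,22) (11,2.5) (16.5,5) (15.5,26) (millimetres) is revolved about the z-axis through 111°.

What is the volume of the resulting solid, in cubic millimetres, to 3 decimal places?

Profile (r,z), 4 vertices: (1.5,22) (11,2.5) (16.5,5) (15.5,26)
edge 0: (1.5,22)→(11,2.5)  cross = 1.5·2.5 − 11·22 = -238.2500; (r_i+r_j)·cross = 12.5·-238.2500 = -2978.1250
edge 1: (11,2.5)→(16.5,5)  cross = 11·5 − 16.5·2.5 = 13.7500; (r_i+r_j)·cross = 27.5·13.7500 = 378.1250
edge 2: (16.5,5)→(15.5,26)  cross = 16.5·26 − 15.5·5 = 351.5000; (r_i+r_j)·cross = 32·351.5000 = 11248.0000
edge 3: (15.5,26)→(1.5,22)  cross = 15.5·22 − 1.5·26 = 302.0000; (r_i+r_j)·cross = 17·302.0000 = 5134.0000
Σcross = 429.0000 → A = |Σcross|/2 = 214.5000 mm²
Σ(r_i+r_j)·cross = 13782.0000 → first moment M = |Σ|/6 = 2297.0000
R_c = M/A = 2297.0000/214.5000 = 10.7086 mm
θ = 111° = 1.937315 rad
V = θ·R_c·A = 1.937315·10.7086·214.5000 = 4450.014 mm³

Volume = 4450.014 mm³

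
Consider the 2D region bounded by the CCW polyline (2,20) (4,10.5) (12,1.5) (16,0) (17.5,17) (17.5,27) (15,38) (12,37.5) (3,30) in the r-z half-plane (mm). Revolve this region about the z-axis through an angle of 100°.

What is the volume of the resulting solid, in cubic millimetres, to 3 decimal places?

Profile (r,z), 9 vertices: (2,20) (4,10.5) (12,1.5) (16,0) (17.5,17) (17.5,27) (15,38) (12,37.5) (3,30)
edge 0: (2,20)→(4,10.5)  cross = 2·10.5 − 4·20 = -59.0000; (r_i+r_j)·cross = 6·-59.0000 = -354.0000
edge 1: (4,10.5)→(12,1.5)  cross = 4·1.5 − 12·10.5 = -120.0000; (r_i+r_j)·cross = 16·-120.0000 = -1920.0000
edge 2: (12,1.5)→(16,0)  cross = 12·0 − 16·1.5 = -24.0000; (r_i+r_j)·cross = 28·-24.0000 = -672.0000
edge 3: (16,0)→(17.5,17)  cross = 16·17 − 17.5·0 = 272.0000; (r_i+r_j)·cross = 33.5·272.0000 = 9112.0000
edge 4: (17.5,17)→(17.5,27)  cross = 17.5·27 − 17.5·17 = 175.0000; (r_i+r_j)·cross = 35·175.0000 = 6125.0000
edge 5: (17.5,27)→(15,38)  cross = 17.5·38 − 15·27 = 260.0000; (r_i+r_j)·cross = 32.5·260.0000 = 8450.0000
edge 6: (15,38)→(12,37.5)  cross = 15·37.5 − 12·38 = 106.5000; (r_i+r_j)·cross = 27·106.5000 = 2875.5000
edge 7: (12,37.5)→(3,30)  cross = 12·30 − 3·37.5 = 247.5000; (r_i+r_j)·cross = 15·247.5000 = 3712.5000
edge 8: (3,30)→(2,20)  cross = 3·20 − 2·30 = 0.0000; (r_i+r_j)·cross = 5·0.0000 = 0.0000
Σcross = 858.0000 → A = |Σcross|/2 = 429.0000 mm²
Σ(r_i+r_j)·cross = 27329.0000 → first moment M = |Σ|/6 = 4554.8333
R_c = M/A = 4554.8333/429.0000 = 10.6173 mm
θ = 100° = 1.745329 rad
V = θ·R_c·A = 1.745329·10.6173·429.0000 = 7949.684 mm³

Volume = 7949.684 mm³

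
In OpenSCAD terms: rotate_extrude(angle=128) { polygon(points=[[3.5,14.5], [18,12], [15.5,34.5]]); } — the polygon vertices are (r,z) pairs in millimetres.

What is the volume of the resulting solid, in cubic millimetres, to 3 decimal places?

Volume = 4408.469 mm³

Profile (r,z), 3 vertices: (3.5,14.5) (18,12) (15.5,34.5)
edge 0: (3.5,14.5)→(18,12)  cross = 3.5·12 − 18·14.5 = -219.0000; (r_i+r_j)·cross = 21.5·-219.0000 = -4708.5000
edge 1: (18,12)→(15.5,34.5)  cross = 18·34.5 − 15.5·12 = 435.0000; (r_i+r_j)·cross = 33.5·435.0000 = 14572.5000
edge 2: (15.5,34.5)→(3.5,14.5)  cross = 15.5·14.5 − 3.5·34.5 = 104.0000; (r_i+r_j)·cross = 19·104.0000 = 1976.0000
Σcross = 320.0000 → A = |Σcross|/2 = 160.0000 mm²
Σ(r_i+r_j)·cross = 11840.0000 → first moment M = |Σ|/6 = 1973.3333
R_c = M/A = 1973.3333/160.0000 = 12.3333 mm
θ = 128° = 2.234021 rad
V = θ·R_c·A = 2.234021·12.3333·160.0000 = 4408.469 mm³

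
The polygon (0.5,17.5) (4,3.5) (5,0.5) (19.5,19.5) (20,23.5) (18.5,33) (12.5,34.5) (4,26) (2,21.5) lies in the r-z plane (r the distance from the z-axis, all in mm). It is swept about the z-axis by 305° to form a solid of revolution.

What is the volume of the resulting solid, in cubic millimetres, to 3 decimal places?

Profile (r,z), 9 vertices: (0.5,17.5) (4,3.5) (5,0.5) (19.5,19.5) (20,23.5) (18.5,33) (12.5,34.5) (4,26) (2,21.5)
edge 0: (0.5,17.5)→(4,3.5)  cross = 0.5·3.5 − 4·17.5 = -68.2500; (r_i+r_j)·cross = 4.5·-68.2500 = -307.1250
edge 1: (4,3.5)→(5,0.5)  cross = 4·0.5 − 5·3.5 = -15.5000; (r_i+r_j)·cross = 9·-15.5000 = -139.5000
edge 2: (5,0.5)→(19.5,19.5)  cross = 5·19.5 − 19.5·0.5 = 87.7500; (r_i+r_j)·cross = 24.5·87.7500 = 2149.8750
edge 3: (19.5,19.5)→(20,23.5)  cross = 19.5·23.5 − 20·19.5 = 68.2500; (r_i+r_j)·cross = 39.5·68.2500 = 2695.8750
edge 4: (20,23.5)→(18.5,33)  cross = 20·33 − 18.5·23.5 = 225.2500; (r_i+r_j)·cross = 38.5·225.2500 = 8672.1250
edge 5: (18.5,33)→(12.5,34.5)  cross = 18.5·34.5 − 12.5·33 = 225.7500; (r_i+r_j)·cross = 31·225.7500 = 6998.2500
edge 6: (12.5,34.5)→(4,26)  cross = 12.5·26 − 4·34.5 = 187.0000; (r_i+r_j)·cross = 16.5·187.0000 = 3085.5000
edge 7: (4,26)→(2,21.5)  cross = 4·21.5 − 2·26 = 34.0000; (r_i+r_j)·cross = 6·34.0000 = 204.0000
edge 8: (2,21.5)→(0.5,17.5)  cross = 2·17.5 − 0.5·21.5 = 24.2500; (r_i+r_j)·cross = 2.5·24.2500 = 60.6250
Σcross = 768.5000 → A = |Σcross|/2 = 384.2500 mm²
Σ(r_i+r_j)·cross = 23419.6250 → first moment M = |Σ|/6 = 3903.2708
R_c = M/A = 3903.2708/384.2500 = 10.1582 mm
θ = 305° = 5.323254 rad
V = θ·R_c·A = 5.323254·10.1582·384.2500 = 20778.103 mm³

Volume = 20778.103 mm³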